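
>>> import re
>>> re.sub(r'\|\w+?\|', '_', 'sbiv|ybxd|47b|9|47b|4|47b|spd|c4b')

'sbiv_47b_47b_47b_c4b'

Matches: at [4:10] → '|ybxd|'; at [13:16] → '|9|'; at [19:22] → '|4|'; at [25:30] → '|spd|'.
Every occurrence is swapped for '_'.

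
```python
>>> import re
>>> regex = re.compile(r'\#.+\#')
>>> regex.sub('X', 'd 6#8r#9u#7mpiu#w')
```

`sub` substitutes 'X' at each match site.

'd 6Xw'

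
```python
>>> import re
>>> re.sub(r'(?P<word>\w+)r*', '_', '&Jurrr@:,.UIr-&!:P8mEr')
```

'&_@:,._-&!:_'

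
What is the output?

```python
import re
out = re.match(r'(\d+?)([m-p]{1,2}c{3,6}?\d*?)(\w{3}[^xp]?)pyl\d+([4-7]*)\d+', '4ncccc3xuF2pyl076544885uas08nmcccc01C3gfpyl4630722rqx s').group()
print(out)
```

This matches one or more of a digit (lazy) (captured); then 1 to 2 of a character in [m-p], then 3 to 6 of a literal 'c' (lazy), then zero or more of a digit (lazy) (captured); then exactly 3 of a word character, then optionally any character except [xp] (captured); then the literal 'pyl', then one or more of a digit; then zero or more of a character in [4-7] (captured); then one or more of a digit.
With `match`, the pattern is implicitly anchored at the beginning.
The match spans [0:23] → '4ncccc3xuF2pyl076544885'.
Captured: group 1 = '4', group 2 = 'ncccc3', group 3 = 'xuF2', group 4 = ''.

4ncccc3xuF2pyl076544885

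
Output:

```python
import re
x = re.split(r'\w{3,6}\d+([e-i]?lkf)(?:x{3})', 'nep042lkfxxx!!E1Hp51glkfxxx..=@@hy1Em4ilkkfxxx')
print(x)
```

['', 'lkf', '!!', 'glkf', '..=@@hy1Em4ilkkfxxx']

Pattern: 3 to 6 of a word character, then one or more of a digit; then optionally a character in [e-i], then the literal 'lkf' (captured); then exactly 3 of a literal 'x' (non-capturing group).
Matches to split on: at [0:12] → 'nep042lkfxxx'; at [14:27] → 'E1Hp51glkfxxx'.
With a capturing group present, the delimiter's captured portion is kept in the result list.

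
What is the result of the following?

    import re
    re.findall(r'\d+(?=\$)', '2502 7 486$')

['486']

Because the assertion is zero-width, the text it checks is not consumed and won't appear in the result.
Scanning left to right: at [7:10] → '486'.
No capturing groups, so `findall` returns the 1 full match string.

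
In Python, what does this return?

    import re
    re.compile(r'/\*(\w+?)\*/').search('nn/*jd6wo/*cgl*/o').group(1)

'cgl'

`re.search` tries every starting position until one works.
The match spans [9:16] → '/*cgl*/'.
Captured: group 1 = 'cgl'.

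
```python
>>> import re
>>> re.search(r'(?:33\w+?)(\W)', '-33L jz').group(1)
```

This matches the literal '33', then one or more of a word character (lazy) (non-capturing group); then a non-word character (captured).
Unlike `match`, `search` isn't anchored — it looks for the pattern anywhere in the string.
The match spans [1:5] → '33L '.
Captured: group 1 = ' '.

' '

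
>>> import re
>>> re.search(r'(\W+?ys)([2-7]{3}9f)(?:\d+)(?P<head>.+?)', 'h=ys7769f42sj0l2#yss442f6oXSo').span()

This matches one or more of a non-word character (lazy), then the literal 'ys' (captured); then exactly 3 of a character in [2-7], then the literal '9f' (captured); then one or more of a digit (non-capturing group); then one or more of any character (lazy) (captured as 'head').
With the lazy modifier that quantifier settles for the fewest repetitions that let the rest of the pattern succeed (the atoms after it are unaffected and can still be greedy).
Unlike `match`, `search` isn't anchored — it looks for the pattern anywhere in the string.
The match spans [1:12] → '=ys7769f42s'.
Captured: group 1 = '=ys', group 2 = '7769f', group 3 = 's'.

(1, 12)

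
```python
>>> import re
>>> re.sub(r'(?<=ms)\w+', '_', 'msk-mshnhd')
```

The positive lookaround only admits positions where the adjacent text matches; those characters stay outside the span.
Matches: at [2:3] → 'k'; at [6:10] → 'hnhd'.
Each match is replaced by '_'.

'ms_-ms_'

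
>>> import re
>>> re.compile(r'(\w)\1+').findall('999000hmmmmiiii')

['9', '0', 'm', 'i']

After group 1 captures some text, `\1` only succeeds where that same text appears again.
Matches: at [0:3] match '999', group 1 = '9'; at [3:6] match '000', group 1 = '0'; at [7:11] match 'mmmm', group 1 = 'm'; at [11:15] match 'iiii', group 1 = 'i'.
One capturing group, so `findall` returns just the captured substring from each match — 4 in all.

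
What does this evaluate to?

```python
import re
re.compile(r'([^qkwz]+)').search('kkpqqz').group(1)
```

'p'

Pattern: one or more of any character except [qkwz] (captured).
`re.search` scans for the first position where the pattern succeeds.
The match spans [2:3] → 'p'.
Captured: group 1 = 'p'.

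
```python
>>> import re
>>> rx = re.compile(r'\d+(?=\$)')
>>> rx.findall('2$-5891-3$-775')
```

The lookaround is zero-width — it requires the adjacent text to match without consuming it, so the asserted text isn't part of the match.
Matches: at [0:1] → '2'; at [8:9] → '3'.
With no groups in the pattern, `findall` gives back each whole match — 2 here.

['2', '3']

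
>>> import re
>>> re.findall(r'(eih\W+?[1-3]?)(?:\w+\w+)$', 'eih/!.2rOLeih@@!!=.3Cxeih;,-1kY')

This matches the literal 'eih', then one or more of a non-word character (lazy), then optionally a character in [1-3] (captured); then one or more of a word character, then one or more of a word character (non-capturing group); then anchored at the end.
Scanning left to right: at [22:31] match 'eih;,-1kY', group 1 = 'eih;,-1'.
With a single group, `findall` returns only what that group captured — 1 item.

['eih;,-1']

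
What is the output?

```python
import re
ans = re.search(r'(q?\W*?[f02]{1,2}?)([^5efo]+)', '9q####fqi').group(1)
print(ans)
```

q####f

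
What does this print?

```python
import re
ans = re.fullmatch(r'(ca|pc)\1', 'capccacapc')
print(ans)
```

After group 1 captures some text, `\1` only succeeds where that same text appears again.
`re.fullmatch` is like wrapping the pattern in `^…$` (in single-line mode).
Here the string isn't matched end-to-end, so the call returns None.

None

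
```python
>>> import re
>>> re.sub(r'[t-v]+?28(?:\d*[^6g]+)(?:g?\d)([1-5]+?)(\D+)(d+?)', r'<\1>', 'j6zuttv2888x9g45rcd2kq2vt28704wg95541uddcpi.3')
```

`\1` in the replacement pulls in group 1's text for each match.

'j6z<5>2kq2<5541>cpi.3'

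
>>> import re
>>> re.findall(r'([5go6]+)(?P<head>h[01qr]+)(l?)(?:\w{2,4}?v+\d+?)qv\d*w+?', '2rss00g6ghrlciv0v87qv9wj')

[('g6g', 'hr', 'l')]

This matches one or more of one of [5go6] (captured); then a literal 'h', then one or more of one of [01qr] (captured as 'head'); then optionally a literal 'l' (captured); then 2 to 4 of a word character (lazy), then one or more of a literal 'v', then one or more of a digit (lazy) (non-capturing group); then the literal 'qv', then zero or more of a digit, then one or more of the literal 'w' (lazy).
`findall` packs the 3 group values into a tuple for every match.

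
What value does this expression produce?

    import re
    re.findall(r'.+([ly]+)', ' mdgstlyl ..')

Pattern: one or more of any character; then one or more of one of [ly] (captured).
With a single group, `findall` returns only what that group captured — 1 item.

['l']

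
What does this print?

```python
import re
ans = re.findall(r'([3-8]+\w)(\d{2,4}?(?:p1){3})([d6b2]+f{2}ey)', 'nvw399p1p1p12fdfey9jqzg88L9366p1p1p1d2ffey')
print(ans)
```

Pattern: one or more of a character in [3-8], then a word character (captured); then 2 to 4 of a digit (lazy), then the literal 'p1' repeated 3 times (captured); then one or more of one of [d6b2], then exactly 2 of the literal 'f', then the literal 'ey' (captured).
Matches: at [23:42] match '88L9366p1p1p1d2ffey', groups = ('88L', '9366p1p1p1', 'd2ffey').
`findall` packs the 3 group values into a tuple for every match.

[('88L', '9366p1p1p1', 'd2ffey')]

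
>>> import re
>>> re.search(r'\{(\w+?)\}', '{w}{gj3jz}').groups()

('w',)

The match spans [0:3] → '{w}'.
Captured: group 1 = 'w'.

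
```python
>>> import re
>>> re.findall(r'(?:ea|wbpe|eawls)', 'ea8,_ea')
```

['ea', 'ea']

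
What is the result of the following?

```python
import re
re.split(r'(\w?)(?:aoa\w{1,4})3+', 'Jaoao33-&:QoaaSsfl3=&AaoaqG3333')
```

['', 'J', '-&:QoaaSsfl3=&', 'A', '']

Because the pattern has a capturing group, `split` also inserts each captured text between the pieces.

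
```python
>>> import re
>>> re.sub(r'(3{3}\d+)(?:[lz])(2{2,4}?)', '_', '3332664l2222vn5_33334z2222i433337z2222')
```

Pattern: exactly 3 of a literal '3', then one or more of a digit (captured); then one of [lz] (non-capturing group); then 2 to 4 of a literal '2' (lazy) (captured).
The `?` after the quantifier makes it lazy — it takes as little as possible before letting the rest of the pattern try.
Matches: at [0:10] → '3332664l22'; at [16:24] → '33334z22'; at [28:36] → '33337z22'.
Every occurrence is swapped for '_'.

'_22vn5__22i4_22'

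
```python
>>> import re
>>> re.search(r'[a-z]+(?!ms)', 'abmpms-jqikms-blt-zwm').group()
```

'abmpms'

Because the assertion is negative and zero-width, positions next to the forbidden text are skipped.
`re.search` scans for the first position where the pattern succeeds.
The match spans [0:6] → 'abmpms'.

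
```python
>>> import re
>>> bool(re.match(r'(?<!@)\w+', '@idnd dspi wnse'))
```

False

`re.match` only tries the pattern at the start of the string.
Here the pattern fails at index 0, so the call returns None, and `bool(None)` is False.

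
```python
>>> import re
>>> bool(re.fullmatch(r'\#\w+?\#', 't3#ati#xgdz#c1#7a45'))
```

False

For `fullmatch`, every character of the input must be accounted for by the pattern.
Here the pattern can't cover the whole string, so the call returns None, and `bool(None)` is False.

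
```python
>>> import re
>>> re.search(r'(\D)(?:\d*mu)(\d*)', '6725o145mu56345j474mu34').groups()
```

('o', '56345')

Pattern: a non-digit (captured); then zero or more of a digit, then the literal 'mu' (non-capturing group); then zero or more of a digit (captured).
`re.search` scans for the first position where the pattern succeeds.
The match spans [4:15] → 'o145mu56345'.
Captured: group 1 = 'o', group 2 = '56345'.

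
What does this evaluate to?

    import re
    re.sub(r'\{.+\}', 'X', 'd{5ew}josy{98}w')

'dXw'

Matches: at [1:14] → '{5ew}josy{98}'.
Each match is replaced by 'X'.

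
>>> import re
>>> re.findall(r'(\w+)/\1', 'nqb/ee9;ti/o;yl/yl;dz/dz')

['yl', 'dz']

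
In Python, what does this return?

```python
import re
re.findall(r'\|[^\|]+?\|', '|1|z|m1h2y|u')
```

['|1|', '|m1h2y|']

Scanning left to right: at [0:3] → '|1|'; at [4:11] → '|m1h2y|'.
With no groups in the pattern, `findall` gives back each whole match — 2 here.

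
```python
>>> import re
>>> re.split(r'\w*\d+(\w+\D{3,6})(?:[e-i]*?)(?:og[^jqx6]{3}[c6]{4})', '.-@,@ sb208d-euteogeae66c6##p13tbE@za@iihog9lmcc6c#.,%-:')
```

['.-@,@ ', 'd-eute', '##', 'tbE@za@ii', '#.,%-:']

The pattern matches zero or more of a word character, then one or more of a digit; then one or more of a word character, then 3 to 6 of a non-digit (captured); then zero or more of a character in [e-i] (lazy) (non-capturing group); then the literal 'og', then exactly 3 of any character except [jqx6], then exactly 4 of one of [c6] (non-capturing group).
Because the pattern has a capturing group, `split` also inserts each captured text between the pieces.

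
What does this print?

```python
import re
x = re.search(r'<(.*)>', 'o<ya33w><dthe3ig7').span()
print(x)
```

(1, 8)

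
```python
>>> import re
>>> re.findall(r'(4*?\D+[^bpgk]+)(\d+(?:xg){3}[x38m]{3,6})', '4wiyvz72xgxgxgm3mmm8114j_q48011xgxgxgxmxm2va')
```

2 groups means each result is a tuple of 2 captured strings — 2 here.

[('4wiyvz7', '2xgxgxgm3mmm8'), ('4j_q4801', '1xgxgxgxmxm')]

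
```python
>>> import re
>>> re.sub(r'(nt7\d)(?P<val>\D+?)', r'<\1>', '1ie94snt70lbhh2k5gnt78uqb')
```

'1ie94s<nt70>bhh2k5g<nt78>qb'

Each match is replaced using the text its own group 1 captured.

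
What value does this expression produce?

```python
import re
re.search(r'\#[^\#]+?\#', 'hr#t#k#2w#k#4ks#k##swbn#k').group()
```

Unlike `match`, `search` isn't anchored — it looks for the pattern anywhere in the string.
The match spans [2:5] → '#t#'.

'#t#'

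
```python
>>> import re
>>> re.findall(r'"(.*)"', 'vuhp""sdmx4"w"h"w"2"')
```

['"sdmx4"w"h"w"2']

Scanning left to right: at [4:20] match '""sdmx4"w"h"w"2"', group 1 = '"sdmx4"w"h"w"2'.
Because there's exactly one group, `findall` drops the full match and keeps group 1 from the one hit.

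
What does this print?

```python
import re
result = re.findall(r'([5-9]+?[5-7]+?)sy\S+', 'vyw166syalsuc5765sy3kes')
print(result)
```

The pattern matches one or more of a character in [5-9] (lazy), then one or more of a character in [5-7] (lazy) (captured); then the literal 'sy', then one or more of a non-whitespace character.
Matches: at [4:23] match '66syalsuc5765sy3kes', group 1 = '66'.
With a single group, `findall` returns only what that group captured — 1 item.

['66']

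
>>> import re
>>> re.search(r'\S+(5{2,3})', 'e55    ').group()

This matches one or more of a non-whitespace character; then 2 to 3 of a literal '5' (captured).
The match spans [0:3] → 'e55'.

'e55'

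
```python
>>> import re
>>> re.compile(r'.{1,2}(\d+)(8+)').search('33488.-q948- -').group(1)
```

'48'

This matches 1 to 2 of any character; then one or more of a digit (captured); then one or more of a literal '8' (captured).
`re.search` tries every starting position until one works.
The match spans [0:5] → '33488'.
Captured: group 1 = '48', group 2 = '8'.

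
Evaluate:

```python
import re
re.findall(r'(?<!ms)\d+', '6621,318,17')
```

['6621', '318', '17']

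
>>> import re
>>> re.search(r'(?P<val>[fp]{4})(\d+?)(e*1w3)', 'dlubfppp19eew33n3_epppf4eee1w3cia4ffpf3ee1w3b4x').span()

This matches exactly 4 of one of [fp] (captured as 'val'); then one or more of a digit (lazy) (captured); then zero or more of a literal 'e', then the literal '1w3' (captured).
Unlike `match`, `search` isn't anchored — it looks for the pattern anywhere in the string.
The match spans [19:30] → 'pppf4eee1w3'.
Captured: group 1 = 'pppf', group 2 = '4', group 3 = 'eee1w3'.

(19, 30)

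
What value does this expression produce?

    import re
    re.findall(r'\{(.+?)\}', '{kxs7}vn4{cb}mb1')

A non-greedy quantifier consumes as few characters as it can — just enough that the remainder of the pattern still matches from where it stops; whatever follows it matches normally.
`findall` collects group 1 from each match (2 total).

['kxs7', 'cb']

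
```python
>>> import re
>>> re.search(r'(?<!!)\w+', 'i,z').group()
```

A negative assertion filters positions out without eating any characters.
The match spans [0:1] → 'i'.

'i'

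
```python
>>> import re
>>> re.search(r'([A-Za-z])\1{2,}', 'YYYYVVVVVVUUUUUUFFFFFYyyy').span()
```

(0, 4)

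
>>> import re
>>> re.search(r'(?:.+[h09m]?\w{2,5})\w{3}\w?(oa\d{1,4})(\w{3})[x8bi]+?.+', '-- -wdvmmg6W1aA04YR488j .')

None

Here no position works, so the call returns None.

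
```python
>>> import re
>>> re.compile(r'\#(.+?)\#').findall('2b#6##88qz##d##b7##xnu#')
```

['6', '88qz', 'd', 'b7', 'xnu']

A non-greedy quantifier consumes as few characters as it can — just enough that the remainder of the pattern still matches from where it stops; whatever follows it matches normally.
One capturing group, so `findall` returns just the captured substring from each match — 5 in all.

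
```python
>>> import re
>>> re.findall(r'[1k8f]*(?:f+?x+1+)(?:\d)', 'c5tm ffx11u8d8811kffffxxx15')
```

['ffx11', '8811kffffxxx15']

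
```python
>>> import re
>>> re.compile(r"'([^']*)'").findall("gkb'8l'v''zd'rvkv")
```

Scanning left to right: at [3:7] match "'8l'", group 1 = '8l'; at [8:10] match "''", group 1 = ''.
`findall` collects group 1 from each match (2 total).

['8l', '']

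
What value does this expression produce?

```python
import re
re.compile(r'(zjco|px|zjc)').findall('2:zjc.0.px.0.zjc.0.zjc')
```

Because there's exactly one group, `findall` drops the full match and keeps group 1 from each hit.

['zjc', 'px', 'zjc', 'zjc']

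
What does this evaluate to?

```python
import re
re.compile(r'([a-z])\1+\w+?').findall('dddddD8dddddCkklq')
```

['d', 'd', 'k']

The backreference `\1` re-matches whatever the first group consumed, character for character.
Because there's exactly one group, `findall` drops the full match and keeps group 1 from each hit.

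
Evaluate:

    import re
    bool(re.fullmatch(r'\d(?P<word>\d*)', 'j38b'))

False

`fullmatch` succeeds only if the pattern covers the string from start to end.
Here the string isn't matched end-to-end, so the call returns None, and `bool(None)` is False.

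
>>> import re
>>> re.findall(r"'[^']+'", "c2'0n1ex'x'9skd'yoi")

Matches: at [2:9] → "'0n1ex'"; at [10:16] → "'9skd'".
No capturing groups, so `findall` returns the 2 full match strings.

["'0n1ex'", "'9skd'"]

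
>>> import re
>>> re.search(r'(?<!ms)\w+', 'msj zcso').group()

'msj'

`(?!…)`/`(?<!…)` only lets a position through if the neighbouring text does NOT match; no characters are consumed.
Unlike `match`, `search` isn't anchored — it looks for the pattern anywhere in the string.
The match spans [0:3] → 'msj'.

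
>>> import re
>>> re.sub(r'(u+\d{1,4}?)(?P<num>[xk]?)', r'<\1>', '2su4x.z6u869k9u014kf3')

'2s<u4>.z6<u8>69k9<u0>14kf3'

Pattern: one or more of a literal 'u', then 1 to 4 of a digit (lazy) (captured); then optionally one of [xk] (captured as 'num').
Matches: at [2:5] → 'u4x'; at [8:10] → 'u8'; at [14:16] → 'u0'.
Each match is replaced using the text its own group 1 captured.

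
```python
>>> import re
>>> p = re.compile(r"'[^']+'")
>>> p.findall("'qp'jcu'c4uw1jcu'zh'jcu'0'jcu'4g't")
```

["'qp'", "'c4uw1jcu'", "'jcu'", "'jcu'"]

Since nothing is captured, `findall` lists the 4 matched substrings directly.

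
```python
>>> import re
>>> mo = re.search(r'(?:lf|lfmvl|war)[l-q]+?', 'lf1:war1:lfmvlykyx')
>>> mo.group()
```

`re.search` scans for the first position where the pattern succeeds.
The match spans [9:12] → 'lfm'.

'lfm'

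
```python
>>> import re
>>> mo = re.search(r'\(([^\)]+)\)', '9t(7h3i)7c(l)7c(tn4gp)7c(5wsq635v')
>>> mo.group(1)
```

The match spans [2:8] → '(7h3i)'.
Captured: group 1 = '7h3i'.

'7h3i'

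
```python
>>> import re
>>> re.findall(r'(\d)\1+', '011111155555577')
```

['1', '5', '7']

After group 1 captures some text, `\1` only succeeds where that same text appears again.
Scanning left to right: at [1:7] match '111111', group 1 = '1'; at [7:13] match '555555', group 1 = '5'; at [13:15] match '77', group 1 = '7'.
One capturing group, so `findall` returns just the captured substring from each match — 3 in all.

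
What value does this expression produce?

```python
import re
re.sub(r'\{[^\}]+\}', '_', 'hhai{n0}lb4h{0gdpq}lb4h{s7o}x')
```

Matches: at [4:8] → '{n0}'; at [12:19] → '{0gdpq}'; at [23:28] → '{s7o}'.
Each match is replaced by '_'.

'hhai_lb4h_lb4h_x'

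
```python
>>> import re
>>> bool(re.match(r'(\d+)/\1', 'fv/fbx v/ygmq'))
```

`match` is anchored at position 0; if the pattern doesn't fit there, it returns None.
Here the pattern fails at index 0, so the call returns None, and `bool(None)` is False.

False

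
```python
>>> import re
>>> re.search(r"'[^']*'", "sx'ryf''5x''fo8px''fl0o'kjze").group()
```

"'ryf'"

The match spans [2:7] → "'ryf'".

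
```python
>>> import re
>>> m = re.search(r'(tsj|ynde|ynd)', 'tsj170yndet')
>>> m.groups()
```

('tsj',)

`search` walks the string left to right and returns the first match it finds.
The match spans [0:3] → 'tsj'.
Captured: group 1 = 'tsj'.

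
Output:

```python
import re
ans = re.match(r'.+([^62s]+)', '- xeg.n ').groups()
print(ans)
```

(' ',)

This matches one or more of any character; then one or more of any character except [62s] (captured).
`re.match` won't scan ahead — the pattern has to work from the very first character.
The match spans [0:8] → '- xeg.n '.
Captured: group 1 = ' '.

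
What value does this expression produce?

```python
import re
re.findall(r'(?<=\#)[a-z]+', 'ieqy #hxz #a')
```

The `(?=…)`/`(?<=…)` assertion just peeks at neighbouring text; it doesn't advance the match position.
Walking the string: at [6:9] → 'hxz'; at [11:12] → 'a'.
No capturing groups, so `findall` returns the 2 full match strings.

['hxz', 'a']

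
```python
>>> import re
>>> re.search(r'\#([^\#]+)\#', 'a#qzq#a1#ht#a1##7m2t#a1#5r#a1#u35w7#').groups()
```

('qzq',)

Unlike `match`, `search` isn't anchored — it looks for the pattern anywhere in the string.
The match spans [1:6] → '#qzq#'.
Captured: group 1 = 'qzq'.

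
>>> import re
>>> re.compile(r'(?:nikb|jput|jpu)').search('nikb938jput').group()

'nikb'

`re.search` scans for the first position where the pattern succeeds.
The match spans [0:4] → 'nikb'.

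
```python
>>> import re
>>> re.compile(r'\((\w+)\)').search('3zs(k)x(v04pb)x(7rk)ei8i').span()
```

`search` walks the string left to right and returns the first match it finds.
The match spans [3:6] → '(k)'.
Captured: group 1 = 'k'.

(3, 6)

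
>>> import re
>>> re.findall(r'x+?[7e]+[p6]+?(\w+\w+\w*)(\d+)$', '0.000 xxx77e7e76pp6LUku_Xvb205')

With the lazy modifier that quantifier settles for the fewest repetitions that let the rest of the pattern succeed (the atoms after it are unaffected and can still be greedy).
`findall` packs the 2 group values into a tuple for every match.

[('pp6LUku_Xvb20', '5')]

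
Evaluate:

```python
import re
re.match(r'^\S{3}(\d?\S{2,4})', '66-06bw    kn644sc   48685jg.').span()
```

(0, 7)

Pattern: anchored at the start of the string; then exactly 3 of a non-whitespace character; then optionally a digit, then 2 to 4 of a non-whitespace character (captured).
`match` is anchored at position 0; if the pattern doesn't fit there, it returns None.
The match spans [0:7] → '66-06bw'.
Captured: group 1 = '06bw'.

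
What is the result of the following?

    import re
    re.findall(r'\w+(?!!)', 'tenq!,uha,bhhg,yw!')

['ten', 'uha', 'bhhg', 'y']

Because the assertion is negative and zero-width, positions next to the forbidden text are skipped.
Scanning left to right: at [0:3] → 'ten'; at [6:9] → 'uha'; at [10:14] → 'bhhg'; at [15:16] → 'y'.
Since nothing is captured, `findall` lists the 4 matched substrings directly.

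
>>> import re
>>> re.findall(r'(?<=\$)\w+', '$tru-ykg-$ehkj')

['tru', 'ehkj']

Because the assertion is zero-width, the text it checks is not consumed and won't appear in the result.
Since nothing is captured, `findall` lists the 2 matched substrings directly.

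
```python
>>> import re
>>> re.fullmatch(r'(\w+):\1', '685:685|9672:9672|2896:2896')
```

None

The backreference `\1` re-matches whatever the first group consumed, character for character.
`fullmatch` succeeds only if the pattern covers the string from start to end.
Here there's no way to consume every character, so the call returns None.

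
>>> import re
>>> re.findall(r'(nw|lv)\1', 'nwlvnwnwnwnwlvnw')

['nw', 'nw']

A backreference is literal: `\1` must see the identical characters the first group matched.
Scanning left to right: at [4:8] match 'nwnw', group 1 = 'nw'; at [8:12] match 'nwnw', group 1 = 'nw'.
Because there's exactly one group, `findall` drops the full match and keeps group 1 from each hit.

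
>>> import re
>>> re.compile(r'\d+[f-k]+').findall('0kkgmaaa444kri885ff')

['0kkg', '444k', '885ff']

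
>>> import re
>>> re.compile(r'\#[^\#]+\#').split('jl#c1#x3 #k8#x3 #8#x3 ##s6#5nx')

['jl', 'x3 ', 'x3 ', 'x3 #', '5nx']

Each match becomes a cut point; 5 segments remain.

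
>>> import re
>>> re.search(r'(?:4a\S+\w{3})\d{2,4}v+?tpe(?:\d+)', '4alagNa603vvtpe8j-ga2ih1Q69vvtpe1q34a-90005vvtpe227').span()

(0, 51)

Pattern: the literal '4a', then one or more of a non-whitespace character, then exactly 3 of a word character (non-capturing group); then 2 to 4 of a digit, then one or more of the literal 'v' (lazy), then the literal 'tpe'; then one or more of a digit (non-capturing group).
`re.search` scans for the first position where the pattern succeeds.
The match spans [0:51] → '4alagNa603vvtpe8j-ga2ih1Q69vvtpe1q34a-90005vvtpe227'.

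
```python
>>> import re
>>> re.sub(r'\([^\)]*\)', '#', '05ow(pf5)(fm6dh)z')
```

'05ow##z'

Each match is replaced by '#'.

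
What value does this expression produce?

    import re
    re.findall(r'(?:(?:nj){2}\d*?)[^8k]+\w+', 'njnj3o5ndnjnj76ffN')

Since nothing is captured, `findall` lists the 1 matched substring directly.

['njnj3o5ndnjnj76ffN']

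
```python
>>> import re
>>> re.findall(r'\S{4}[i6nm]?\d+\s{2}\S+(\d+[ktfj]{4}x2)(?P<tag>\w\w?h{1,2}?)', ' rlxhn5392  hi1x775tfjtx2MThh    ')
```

[('5tfjtx2', 'MTh')]

Pattern: exactly 4 of a non-whitespace character, then optionally one of [i6nm], then one or more of a digit; then exactly 2 of whitespace, then one or more of a non-whitespace character; then one or more of a digit, then exactly 4 of one of [ktfj], then the literal 'x2' (captured); then a word character, then optionally a word character, then 1 to 2 of the literal 'h' (lazy) (captured as 'tag').
Lazy quantifiers expand one character at a time until the remainder of the pattern can match.
Walking the string: at [1:28] match 'rlxhn5392  hi1x775tfjtx2MTh', groups = ('5tfjtx2', 'MTh').
`findall` packs the 2 group values into a tuple for every match.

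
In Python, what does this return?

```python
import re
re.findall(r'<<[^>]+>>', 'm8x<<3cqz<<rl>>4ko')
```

['<<3cqz<<rl>>']

Scanning left to right: at [3:15] → '<<3cqz<<rl>>'.
With no groups in the pattern, `findall` gives back each whole match — 1 here.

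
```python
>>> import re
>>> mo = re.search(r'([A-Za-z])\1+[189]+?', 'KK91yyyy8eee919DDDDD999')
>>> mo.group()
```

'KK9'

`\1` is not a pattern — it's the concrete string captured by group 1, re-applied verbatim.
`search` walks the string left to right and returns the first match it finds.
The match spans [0:3] → 'KK9'.
Captured: group 1 = 'K'.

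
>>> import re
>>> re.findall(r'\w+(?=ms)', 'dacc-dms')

The positive lookaround only admits positions where the adjacent text matches; those characters stay outside the span.
With no groups in the pattern, `findall` gives back each whole match — 1 here.

['d']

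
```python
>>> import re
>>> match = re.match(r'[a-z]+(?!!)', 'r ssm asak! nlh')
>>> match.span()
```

The negative lookahead/lookbehind blocks any match where the forbidden context is present.
`re.match` won't scan ahead — the pattern has to work from the very first character.
The match spans [0:1] → 'r'.

(0, 1)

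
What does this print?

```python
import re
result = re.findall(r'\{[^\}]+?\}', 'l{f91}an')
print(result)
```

['{f91}']

`findall` yields the raw match text (1 of them) because the pattern has no groups.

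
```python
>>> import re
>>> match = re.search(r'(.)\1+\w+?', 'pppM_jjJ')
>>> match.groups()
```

After group 1 captures some text, `\1` only succeeds where that same text appears again.
`search` walks the string left to right and returns the first match it finds.
The match spans [0:4] → 'pppM'.
Captured: group 1 = 'p'.

('p',)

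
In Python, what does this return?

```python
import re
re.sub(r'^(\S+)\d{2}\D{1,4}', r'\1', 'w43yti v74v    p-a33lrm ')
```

'wv74v    p-a33lrm '

This matches anchored at the start of the string; then one or more of a non-whitespace character (captured); then exactly 2 of a digit, then 1 to 4 of a non-digit.
Matches: at [0:7] → 'w43yti '.
`\1` in the replacement pulls in group 1's text for each match.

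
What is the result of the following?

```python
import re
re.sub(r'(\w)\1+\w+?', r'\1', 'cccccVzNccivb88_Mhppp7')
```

'czNcvb8Mhp'

A backreference is literal: `\1` must see the identical characters the first group matched.
Matches: at [0:6] → 'cccccV'; at [8:11] → 'cci'; at [13:16] → '88_'; at [18:22] → 'ppp7'.
The replacement refers to a captured group, so each match is rewritten using its own captured text.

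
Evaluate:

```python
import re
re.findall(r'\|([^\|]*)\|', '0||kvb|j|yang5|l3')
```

['', 'j']

With a single group, `findall` returns only what that group captured — 2 items.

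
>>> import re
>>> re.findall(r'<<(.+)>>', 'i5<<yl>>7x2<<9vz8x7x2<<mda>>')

['yl>>7x2<<9vz8x7x2<<mda']

With a single group, `findall` returns only what that group captured — 1 item.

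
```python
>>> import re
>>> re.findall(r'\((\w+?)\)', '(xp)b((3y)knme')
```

['xp', '3y']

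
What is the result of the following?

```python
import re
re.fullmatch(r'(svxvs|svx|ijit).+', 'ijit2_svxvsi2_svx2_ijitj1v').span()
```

For `fullmatch`, every character of the input must be accounted for by the pattern.
The match spans [0:26] → 'ijit2_svxvsi2_svx2_ijitj1v'.
Captured: group 1 = 'ijit'.

(0, 26)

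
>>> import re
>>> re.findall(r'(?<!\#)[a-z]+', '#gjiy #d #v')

['jiy']

A negative assertion filters positions out without eating any characters.
Walking the string: at [2:5] → 'jiy'.
No capturing groups, so `findall` returns the 1 full match string.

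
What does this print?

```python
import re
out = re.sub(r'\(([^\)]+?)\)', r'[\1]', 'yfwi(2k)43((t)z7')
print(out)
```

Matches: at [4:8] → '(2k)'; at [10:14] → '((t)'.
`\1` in the replacement pulls in group 1's text for each match.

yfwi[2k]43[(t]z7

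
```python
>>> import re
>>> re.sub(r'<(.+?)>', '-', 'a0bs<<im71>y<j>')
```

'a0bs-y-'

The `?` after the quantifier makes it lazy — it takes as little as possible before letting the rest of the pattern try.
Matches: at [4:11] → '<<im71>'; at [12:15] → '<j>'.
`sub` substitutes '-' at each match site.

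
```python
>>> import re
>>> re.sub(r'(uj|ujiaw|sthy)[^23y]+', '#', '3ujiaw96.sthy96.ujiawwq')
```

Matches: at [1:12] → 'ujiaw96.sth'; at [16:23] → 'ujiawwq'.
Every occurrence is swapped for '#'.

'3#y96.#'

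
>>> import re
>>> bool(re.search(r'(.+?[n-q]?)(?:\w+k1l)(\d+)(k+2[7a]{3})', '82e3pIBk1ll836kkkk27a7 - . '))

The pattern matches one or more of any character (lazy), then optionally a character in [n-q] (captured); then one or more of a word character, then the literal 'k1l' (non-capturing group); then one or more of a digit (captured); then one or more of a literal 'k', then a literal '2', then exactly 3 of one of [7a] (captured).
Unlike `match`, `search` isn't anchored — it looks for the pattern anywhere in the string.
Here nothing in the string fits, so the call returns None, and `bool(None)` is False.

False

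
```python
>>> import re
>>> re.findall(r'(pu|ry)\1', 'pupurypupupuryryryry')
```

['pu', 'pu', 'ry', 'ry']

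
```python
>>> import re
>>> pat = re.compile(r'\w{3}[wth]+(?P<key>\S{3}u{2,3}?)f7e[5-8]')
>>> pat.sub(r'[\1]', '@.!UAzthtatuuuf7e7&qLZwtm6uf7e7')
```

This matches exactly 3 of a word character, then one or more of one of [wth]; then exactly 3 of a non-whitespace character, then 2 to 3 of a literal 'u' (lazy) (captured as 'key'); then the literal 'f7e', then a character in [5-8].
`\1` in the replacement pulls in group 1's text for each match.

'@.![atuuu]&qLZwtm6uf7e7'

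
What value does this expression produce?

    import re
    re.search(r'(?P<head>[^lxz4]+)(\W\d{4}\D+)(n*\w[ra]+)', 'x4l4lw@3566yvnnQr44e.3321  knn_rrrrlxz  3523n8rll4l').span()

(5, 17)

The match spans [5:17] → 'w@3566yvnnQr'.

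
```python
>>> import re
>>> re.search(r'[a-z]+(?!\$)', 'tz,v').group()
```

'tz'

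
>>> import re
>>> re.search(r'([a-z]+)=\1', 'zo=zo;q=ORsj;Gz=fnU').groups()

`\1` is not a pattern — it's the concrete string captured by group 1, re-applied verbatim.
Unlike `match`, `search` isn't anchored — it looks for the pattern anywhere in the string.
The match spans [0:5] → 'zo=zo'.
Captured: group 1 = 'zo'.

('zo',)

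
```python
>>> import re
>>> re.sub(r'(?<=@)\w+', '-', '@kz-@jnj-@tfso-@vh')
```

'@--@--@--@-'

Lookahead/lookbehind check context without consuming it, so the matched span excludes the asserted characters.
Matches: at [1:3] → 'kz'; at [5:8] → 'jnj'; at [10:14] → 'tfso'; at [16:18] → 'vh'.
Each match is replaced by '-'.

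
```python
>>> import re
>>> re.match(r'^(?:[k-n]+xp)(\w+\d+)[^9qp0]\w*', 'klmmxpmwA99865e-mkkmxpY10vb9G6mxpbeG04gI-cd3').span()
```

(0, 15)

The pattern matches anchored at the start of the string; then one or more of a character in [k-n], then the literal 'xp' (non-capturing group); then one or more of a word character, then one or more of a digit (captured); then any character except [9qp0], then zero or more of a word character.
`re.match` only tries the pattern at the start of the string.
The match spans [0:15] → 'klmmxpmwA99865e'.
Captured: group 1 = 'mwA99865'.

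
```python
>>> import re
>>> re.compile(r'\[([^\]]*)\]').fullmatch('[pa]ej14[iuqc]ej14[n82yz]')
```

`re.fullmatch` requires the pattern to consume the entire string.
Here the string isn't matched end-to-end, so the call returns None.

None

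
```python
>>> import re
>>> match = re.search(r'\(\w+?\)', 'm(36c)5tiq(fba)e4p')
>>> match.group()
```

'(36c)'

`search` walks the string left to right and returns the first match it finds.
The match spans [1:6] → '(36c)'.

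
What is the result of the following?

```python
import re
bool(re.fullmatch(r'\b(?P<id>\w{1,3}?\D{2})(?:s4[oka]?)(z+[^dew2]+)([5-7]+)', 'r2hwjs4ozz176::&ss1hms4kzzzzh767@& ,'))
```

`re.fullmatch` requires the pattern to consume the entire string.
Here there's no way to consume every character, so the call returns None, and `bool(None)` is False.

False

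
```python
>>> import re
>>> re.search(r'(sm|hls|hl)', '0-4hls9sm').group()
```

'hls'

Alternation isn't longest-match — the leftmost alternative that fits at this position is chosen.
Unlike `match`, `search` isn't anchored — it looks for the pattern anywhere in the string.
The match spans [3:6] → 'hls'.
Captured: group 1 = 'hls'.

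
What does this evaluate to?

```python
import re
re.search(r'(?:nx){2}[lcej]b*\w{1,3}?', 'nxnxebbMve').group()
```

'nxnxebbM'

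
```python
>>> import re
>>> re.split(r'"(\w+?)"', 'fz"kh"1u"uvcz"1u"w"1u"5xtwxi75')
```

['fz', 'kh', '1u', 'uvcz', '1u', 'w', '1u"5xtwxi75']

Matches to split on: at [2:6] → '"kh"'; at [8:14] → '"uvcz"'; at [16:19] → '"w"'.
With a capturing group present, the delimiter's captured portion is kept in the result list.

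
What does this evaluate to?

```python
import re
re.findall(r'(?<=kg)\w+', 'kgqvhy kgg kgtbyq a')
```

['qvhy', 'g', 'tbyq']

Lookahead/lookbehind check context without consuming it, so the matched span excludes the asserted characters.
Matches: at [2:6] → 'qvhy'; at [9:10] → 'g'; at [13:17] → 'tbyq'.
`findall` yields the raw match text (3 of them) because the pattern has no groups.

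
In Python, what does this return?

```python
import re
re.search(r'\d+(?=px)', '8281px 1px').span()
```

(0, 4)

Lookahead/lookbehind check context without consuming it, so the matched span excludes the asserted characters.
Unlike `match`, `search` isn't anchored — it looks for the pattern anywhere in the string.
The match spans [0:4] → '8281'.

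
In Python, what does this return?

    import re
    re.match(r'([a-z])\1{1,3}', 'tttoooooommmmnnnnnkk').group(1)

't'

The match spans [0:3] → 'ttt'.
Captured: group 1 = 't'.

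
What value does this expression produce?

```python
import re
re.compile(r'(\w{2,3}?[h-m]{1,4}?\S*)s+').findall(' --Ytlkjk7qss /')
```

['Ytlkjk7qs']

Pattern: 2 to 3 of a word character (lazy), then 1 to 4 of a character in [h-m] (lazy), then zero or more of a non-whitespace character (captured); then one or more of a literal 's'.
Walking the string: at [3:13] match 'Ytlkjk7qss', group 1 = 'Ytlkjk7qs'.
Because there's exactly one group, `findall` drops the full match and keeps group 1 from the one hit.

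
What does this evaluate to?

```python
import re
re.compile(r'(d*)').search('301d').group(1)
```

''

The pattern matches zero or more of a literal 'd' (captured).
Unlike `match`, `search` isn't anchored — it looks for the pattern anywhere in the string.
The match spans [0:0] → ''.
Captured: group 1 = ''.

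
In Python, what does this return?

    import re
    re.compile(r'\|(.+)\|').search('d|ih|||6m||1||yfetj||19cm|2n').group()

'|ih|||6m||1||yfetj||19cm|'

Unlike `match`, `search` isn't anchored — it looks for the pattern anywhere in the string.
The match spans [1:26] → '|ih|||6m||1||yfetj||19cm|'.
Captured: group 1 = 'ih|||6m||1||yfetj||19cm'.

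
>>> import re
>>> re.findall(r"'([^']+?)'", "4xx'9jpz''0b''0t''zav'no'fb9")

['9jpz', '0b', '0t', 'zav']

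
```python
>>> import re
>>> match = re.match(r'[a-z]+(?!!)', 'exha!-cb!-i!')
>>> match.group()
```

`re.match` won't scan ahead — the pattern has to work from the very first character.
The match spans [0:3] → 'exh'.

'exh'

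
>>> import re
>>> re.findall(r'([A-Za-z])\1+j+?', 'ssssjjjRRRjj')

['s', 'R']

`\1` is not a pattern — it's the concrete string captured by group 1, re-applied verbatim.
One capturing group, so `findall` returns just the captured substring from each match — 2 in all.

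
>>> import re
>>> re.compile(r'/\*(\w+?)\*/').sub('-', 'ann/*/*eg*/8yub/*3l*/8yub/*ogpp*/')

'ann/*-8yub-8yub-'

Every occurrence is swapped for '-'.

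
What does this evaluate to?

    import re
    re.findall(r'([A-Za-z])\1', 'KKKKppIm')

['K', 'K', 'p']

After group 1 captures some text, `\1` only succeeds where that same text appears again.
One capturing group, so `findall` returns just the captured substring from each match — 3 in all.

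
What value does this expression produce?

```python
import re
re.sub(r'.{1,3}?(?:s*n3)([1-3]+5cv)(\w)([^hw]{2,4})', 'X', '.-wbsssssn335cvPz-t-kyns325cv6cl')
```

Every occurrence is swapped for 'X'.

'.Xkyns325cv6cl'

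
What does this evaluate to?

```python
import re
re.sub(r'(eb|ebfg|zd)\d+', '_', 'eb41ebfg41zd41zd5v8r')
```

Matches: at [0:4] → 'eb41'; at [4:10] → 'ebfg41'; at [10:14] → 'zd41'; at [14:17] → 'zd5'.
Every occurrence is swapped for '_'.

'____v8r'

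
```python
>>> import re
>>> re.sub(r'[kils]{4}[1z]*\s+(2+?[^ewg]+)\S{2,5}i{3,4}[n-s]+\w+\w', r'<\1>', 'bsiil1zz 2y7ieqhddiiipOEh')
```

The replacement refers to a captured group, so each match is rewritten using its own captured text.

'b<2y7i>'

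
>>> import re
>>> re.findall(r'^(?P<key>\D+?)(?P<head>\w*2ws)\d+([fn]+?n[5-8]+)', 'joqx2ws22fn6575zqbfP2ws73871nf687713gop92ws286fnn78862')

The pattern matches anchored at the start of the string; then one or more of a non-digit (lazy) (captured as 'key'); then zero or more of a word character, then the literal '2ws' (captured as 'head'); then one or more of a digit; then one or more of one of [fn] (lazy), then a literal 'n', then one or more of a character in [5-8] (captured).
3 groups means the one result is a tuple of 3 captured strings — 1 here.

[('j', 'oqx2ws22fn6575zqbfP2ws73871nf687713gop92ws', 'fnn7886')]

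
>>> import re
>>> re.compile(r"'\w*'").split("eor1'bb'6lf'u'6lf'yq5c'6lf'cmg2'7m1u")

['eor1', '6lf', '6lf', '6lf', '7m1u']

Matches to split on: at [4:8] → "'bb'"; at [11:14] → "'u'"; at [17:23] → "'yq5c'"; at [26:32] → "'cmg2'".
`split` removes every match and returns the 5 fragments in between.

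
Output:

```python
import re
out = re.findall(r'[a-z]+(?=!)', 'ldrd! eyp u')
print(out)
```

['ldrd']

Because the assertion is zero-width, the text it checks is not consumed and won't appear in the result.
Matches: at [0:4] → 'ldrd'.
No capturing groups, so `findall` returns the 1 full match string.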